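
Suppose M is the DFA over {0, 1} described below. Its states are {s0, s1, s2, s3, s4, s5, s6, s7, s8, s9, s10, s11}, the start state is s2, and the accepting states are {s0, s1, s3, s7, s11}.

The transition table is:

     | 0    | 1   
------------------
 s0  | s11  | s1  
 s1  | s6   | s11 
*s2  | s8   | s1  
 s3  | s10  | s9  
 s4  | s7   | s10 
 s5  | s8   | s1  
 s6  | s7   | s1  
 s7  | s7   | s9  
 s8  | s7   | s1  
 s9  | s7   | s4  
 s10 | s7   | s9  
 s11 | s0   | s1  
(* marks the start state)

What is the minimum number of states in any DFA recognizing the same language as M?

6

States {s3,s5} cannot be reached from the start state, so discard them.
P0 = {s0,s1,s7,s11} | {s2,s4,s6,s8,s9,s10}.
On input 0, block {s0,s1,s7,s11} splits into {s0,s7,s11} and {s1}.
Split {s0,s7,s11} by δ(·,1) → {s0,s11} and {s7}.
Refine {s2,s4,s6,s8,s9,s10} on symbol 0: members go to different blocks, giving {s4,s6,s8,s9,s10} and {s2}.
Split {s4,s6,s8,s9,s10} by δ(·,1) → {s4,s9,s10} and {s6,s8}.
The partition is now stable with 6 blocks: {s0,s11} | {s4,s9,s10} | {s1} | {s7} | {s2} | {s6,s8}.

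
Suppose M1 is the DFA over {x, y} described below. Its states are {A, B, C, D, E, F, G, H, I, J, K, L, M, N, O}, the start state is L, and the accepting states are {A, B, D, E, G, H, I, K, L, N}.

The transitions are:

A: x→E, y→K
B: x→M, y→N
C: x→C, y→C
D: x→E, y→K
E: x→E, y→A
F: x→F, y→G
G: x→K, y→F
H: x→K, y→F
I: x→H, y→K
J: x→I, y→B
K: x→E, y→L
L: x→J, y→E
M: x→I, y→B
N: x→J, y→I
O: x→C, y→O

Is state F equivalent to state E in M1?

No

Reachable states from the start: {A,B,E,F,G,H,I,J,K,L,M,N}. Unreachable: {C,D,O} — drop them.
P0 = {A,B,E,G,H,I,K,L,N} | {F,J,M}.
Split {A,B,E,G,H,I,K,L,N} by δ(·,x) → {A,E,G,H,I,K} and {B,L,N}.
Refine {A,E,G,H,I,K} on symbol y: members go to different blocks, giving {A,E,I} and {G,H} and {K}.
Refine {A,E,I} on symbol x: members go to different blocks, giving {A,E} and {I}.
Refine {A,E} on symbol y: members go to different blocks, giving {A} and {E}.
Refine {F,J,M} on symbol x: members go to different blocks, giving {J,M} and {F}.
Refine {B,L,N} on symbol y: members go to different blocks, giving {B} and {L} and {N}.
Stable partition: {A} | {J,M} | {B} | {G,H} | {K} | {I} | {E} | {F} | {L} | {N} — 10 equivalence classes.
F and E end up in different blocks, so they are distinguishable. For instance, the string 'ε' is accepted from only E.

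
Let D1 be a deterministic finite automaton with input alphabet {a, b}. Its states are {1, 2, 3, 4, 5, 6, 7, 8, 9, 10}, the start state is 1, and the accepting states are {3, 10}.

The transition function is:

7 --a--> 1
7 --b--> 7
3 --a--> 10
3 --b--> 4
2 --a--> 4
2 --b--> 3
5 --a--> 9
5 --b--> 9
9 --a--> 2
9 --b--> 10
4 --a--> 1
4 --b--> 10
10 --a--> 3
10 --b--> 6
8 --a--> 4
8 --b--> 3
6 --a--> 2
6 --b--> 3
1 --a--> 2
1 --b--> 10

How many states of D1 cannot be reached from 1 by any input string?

4

No path from 1 leads to 5, 7, 8, 9; the other 6 states are all reachable.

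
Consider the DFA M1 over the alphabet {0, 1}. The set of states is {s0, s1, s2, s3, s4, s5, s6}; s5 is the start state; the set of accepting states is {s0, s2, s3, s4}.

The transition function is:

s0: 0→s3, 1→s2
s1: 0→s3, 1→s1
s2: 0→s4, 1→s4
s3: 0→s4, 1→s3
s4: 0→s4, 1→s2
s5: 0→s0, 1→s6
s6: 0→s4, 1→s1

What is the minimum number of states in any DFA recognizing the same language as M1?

2

Every state is reachable, so we keep all 7.
P0 = {s0,s2,s3,s4} | {s1,s5,s6}.
The partition is now stable with 2 blocks: {s0,s2,s3,s4} | {s1,s5,s6}.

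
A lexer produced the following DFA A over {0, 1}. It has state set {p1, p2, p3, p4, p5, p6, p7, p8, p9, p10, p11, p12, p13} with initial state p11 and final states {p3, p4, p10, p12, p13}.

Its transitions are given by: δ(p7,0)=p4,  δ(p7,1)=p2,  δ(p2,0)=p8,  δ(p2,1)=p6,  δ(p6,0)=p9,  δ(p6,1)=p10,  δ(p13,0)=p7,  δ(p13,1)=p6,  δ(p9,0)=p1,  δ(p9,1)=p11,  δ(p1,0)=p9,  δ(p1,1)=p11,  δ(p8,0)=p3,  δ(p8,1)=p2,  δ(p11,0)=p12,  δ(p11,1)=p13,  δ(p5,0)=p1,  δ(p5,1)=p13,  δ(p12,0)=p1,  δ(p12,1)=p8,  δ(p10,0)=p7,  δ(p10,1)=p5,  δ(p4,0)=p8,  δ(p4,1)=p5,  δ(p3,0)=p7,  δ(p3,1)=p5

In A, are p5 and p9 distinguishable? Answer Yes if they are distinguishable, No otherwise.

Yes

P0 = {p3,p4,p10,p12,p13} | {p1,p2,p5,p6,p7,p8,p9,p11}.
Refine {p1,p2,p5,p6,p7,p8,p9,p11} on symbol 0: members go to different blocks, giving {p1,p2,p5,p6,p9} and {p7,p8,p11}.
Split {p3,p4,p10,p12,p13} by δ(·,0) → {p3,p4,p10,p13} and {p12}.
Refine {p1,p2,p5,p6,p9} on symbol 0: members go to different blocks, giving {p1,p5,p6,p9} and {p2}.
On input 1, block {p1,p5,p6,p9} splits into {p1,p9} and {p5,p6}.
Refine {p7,p8,p11} on symbol 0: members go to different blocks, giving {p7,p8} and {p11}.
No further refinement is possible. Final partition (7 blocks): {p3,p4,p10,p13} | {p1,p9} | {p7,p8} | {p12} | {p2} | {p5,p6} | {p11}.
p5 and p9 end up in different blocks, so they are distinguishable. For instance, the string '1' is accepted from only p5.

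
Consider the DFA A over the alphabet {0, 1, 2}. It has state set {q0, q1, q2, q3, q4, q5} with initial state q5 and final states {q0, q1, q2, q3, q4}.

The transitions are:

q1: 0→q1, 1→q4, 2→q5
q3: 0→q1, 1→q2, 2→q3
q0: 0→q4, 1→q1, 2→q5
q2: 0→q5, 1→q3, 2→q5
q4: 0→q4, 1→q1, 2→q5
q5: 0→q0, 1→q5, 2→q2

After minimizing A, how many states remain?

4

All states are reachable from the start state.
P0 = {q0,q1,q2,q3,q4} | {q5}.
Refine {q0,q1,q2,q3,q4} on symbol 0: members go to different blocks, giving {q0,q1,q3,q4} and {q2}.
Split {q0,q1,q3,q4} by δ(·,1) → {q0,q1,q4} and {q3}.
The partition is now stable with 4 blocks: {q0,q1,q4} | {q5} | {q2} | {q3}.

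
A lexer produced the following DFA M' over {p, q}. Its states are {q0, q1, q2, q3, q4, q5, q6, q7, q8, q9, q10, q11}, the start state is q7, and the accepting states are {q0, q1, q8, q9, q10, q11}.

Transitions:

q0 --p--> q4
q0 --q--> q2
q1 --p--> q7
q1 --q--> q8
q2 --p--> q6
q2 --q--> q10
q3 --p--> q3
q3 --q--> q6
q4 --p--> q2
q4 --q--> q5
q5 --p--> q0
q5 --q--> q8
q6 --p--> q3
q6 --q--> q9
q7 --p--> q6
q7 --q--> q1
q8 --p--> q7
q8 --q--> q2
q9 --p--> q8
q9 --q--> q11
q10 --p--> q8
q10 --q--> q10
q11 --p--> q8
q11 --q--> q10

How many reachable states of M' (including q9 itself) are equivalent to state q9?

Reachable states from the start: {q1,q2,q3,q6,q7,q8,q9,q10,q11}. Unreachable: {q0,q4,q5} — drop them.
Start with accepting vs non-accepting: {q1,q8,q9,q10,q11} | {q2,q3,q6,q7}.
On input p, block {q1,q8,q9,q10,q11} splits into {q9,q10,q11} and {q1,q8}.
Refine {q2,q3,q6,q7} on symbol q: members go to different blocks, giving {q2,q6} and {q3} and {q7}.
Split {q2,q6} by δ(·,p) → {q2} and {q6}.
On input q, block {q1,q8} splits into {q1} and {q8}.
No further refinement is possible. Final partition (7 blocks): {q9,q10,q11} | {q2} | {q1} | {q3} | {q7} | {q6} | {q8}.
The equivalence class containing q9 is {q9,q10,q11}, of size 3.

3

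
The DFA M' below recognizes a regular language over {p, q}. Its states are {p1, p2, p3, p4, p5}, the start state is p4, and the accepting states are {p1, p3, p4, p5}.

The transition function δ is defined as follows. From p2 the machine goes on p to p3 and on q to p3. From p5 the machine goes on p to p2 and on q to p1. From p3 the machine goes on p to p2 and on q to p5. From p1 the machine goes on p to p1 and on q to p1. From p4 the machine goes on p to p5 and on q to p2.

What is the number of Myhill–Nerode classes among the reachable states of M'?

All states are reachable from the start state.
P0 = {p1,p3,p4,p5} | {p2}.
Split {p1,p3,p4,p5} by δ(·,p) → {p1,p4} and {p3,p5}.
Refine {p1,p4} on symbol p: members go to different blocks, giving {p1} and {p4}.
Refine {p3,p5} on symbol q: members go to different blocks, giving {p3} and {p5}.
The partition is now stable with 5 blocks: {p1} | {p2} | {p3} | {p4} | {p5}.

5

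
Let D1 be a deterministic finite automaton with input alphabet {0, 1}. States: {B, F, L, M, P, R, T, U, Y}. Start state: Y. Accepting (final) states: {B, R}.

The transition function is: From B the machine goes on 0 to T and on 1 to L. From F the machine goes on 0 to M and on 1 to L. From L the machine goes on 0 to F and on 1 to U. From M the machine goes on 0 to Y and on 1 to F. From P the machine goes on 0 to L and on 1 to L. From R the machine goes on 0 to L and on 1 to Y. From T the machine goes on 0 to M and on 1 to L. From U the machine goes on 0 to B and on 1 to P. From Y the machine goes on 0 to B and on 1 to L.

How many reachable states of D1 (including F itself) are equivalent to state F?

2

States {R} cannot be reached from the start state, so discard them.
Start with accepting vs non-accepting: {B} | {F,L,M,P,T,U,Y}.
On input 0, block {F,L,M,P,T,U,Y} splits into {F,L,M,P,T} and {U,Y}.
Refine {F,L,M,P,T} on symbol 0: members go to different blocks, giving {F,L,P,T} and {M}.
Refine {F,L,P,T} on symbol 0: members go to different blocks, giving {L,P} and {F,T}.
On input 0, block {L,P} splits into {L} and {P}.
On input 1, block {U,Y} splits into {Y} and {U}.
Stable partition: {B} | {L} | {Y} | {M} | {F,T} | {P} | {U} — 7 equivalence classes.
State F belongs to the block {F,T}, which has 2 states.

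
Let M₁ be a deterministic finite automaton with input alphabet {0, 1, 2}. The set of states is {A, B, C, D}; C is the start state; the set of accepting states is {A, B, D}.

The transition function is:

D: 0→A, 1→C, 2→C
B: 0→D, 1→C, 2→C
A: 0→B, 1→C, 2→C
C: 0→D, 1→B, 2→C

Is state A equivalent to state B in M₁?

Yes

P0 = {A,B,D} | {C}.
The partition is now stable with 2 blocks: {A,B,D} | {C}.
A and B lie in the same block of the stable partition, so they are equivalent — no string distinguishes them.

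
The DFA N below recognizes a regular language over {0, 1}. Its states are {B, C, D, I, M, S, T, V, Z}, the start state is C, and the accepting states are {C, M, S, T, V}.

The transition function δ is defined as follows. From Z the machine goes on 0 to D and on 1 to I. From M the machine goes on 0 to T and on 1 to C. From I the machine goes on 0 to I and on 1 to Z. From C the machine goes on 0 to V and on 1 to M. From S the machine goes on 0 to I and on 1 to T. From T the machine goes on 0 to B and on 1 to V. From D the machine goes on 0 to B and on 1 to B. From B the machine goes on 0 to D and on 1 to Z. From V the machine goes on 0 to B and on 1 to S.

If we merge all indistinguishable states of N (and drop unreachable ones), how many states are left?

Every state is reachable, so we keep all 9.
Start with accepting vs non-accepting: {C,M,S,T,V} | {B,D,I,Z}.
Split {C,M,S,T,V} by δ(·,0) → {S,T,V} and {C,M}.
No further refinement is possible. Final partition (3 blocks): {S,T,V} | {B,D,I,Z} | {C,M}.

3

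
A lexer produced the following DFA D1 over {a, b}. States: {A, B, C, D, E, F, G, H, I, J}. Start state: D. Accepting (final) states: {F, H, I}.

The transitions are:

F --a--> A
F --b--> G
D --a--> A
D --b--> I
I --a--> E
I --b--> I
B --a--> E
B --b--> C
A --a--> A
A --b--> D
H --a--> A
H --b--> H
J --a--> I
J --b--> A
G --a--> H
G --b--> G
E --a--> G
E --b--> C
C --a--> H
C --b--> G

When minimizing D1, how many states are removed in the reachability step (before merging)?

No path from D leads to B, F, J; the other 7 states are all reachable.

3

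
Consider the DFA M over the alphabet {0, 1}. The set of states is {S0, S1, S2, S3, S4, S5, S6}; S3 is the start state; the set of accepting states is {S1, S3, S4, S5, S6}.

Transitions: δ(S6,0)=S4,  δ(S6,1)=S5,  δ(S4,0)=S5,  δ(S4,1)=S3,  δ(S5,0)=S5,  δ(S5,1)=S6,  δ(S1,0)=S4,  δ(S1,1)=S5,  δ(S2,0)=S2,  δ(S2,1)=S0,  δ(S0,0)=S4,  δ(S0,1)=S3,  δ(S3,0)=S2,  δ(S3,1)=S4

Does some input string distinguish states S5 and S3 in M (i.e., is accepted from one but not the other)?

Yes

States {S1} cannot be reached from the start state, so discard them.
Start with accepting vs non-accepting: {S3,S4,S5,S6} | {S0,S2}.
Refine {S3,S4,S5,S6} on symbol 0: members go to different blocks, giving {S4,S5,S6} and {S3}.
Refine {S4,S5,S6} on symbol 1: members go to different blocks, giving {S5,S6} and {S4}.
Split {S5,S6} by δ(·,0) → {S5} and {S6}.
Refine {S0,S2} on symbol 0: members go to different blocks, giving {S0} and {S2}.
No further refinement is possible. Final partition (6 blocks): {S5} | {S0} | {S3} | {S4} | {S6} | {S2}.
S5 and S3 end up in different blocks, so they are distinguishable. For instance, the string '0' is accepted from only S5.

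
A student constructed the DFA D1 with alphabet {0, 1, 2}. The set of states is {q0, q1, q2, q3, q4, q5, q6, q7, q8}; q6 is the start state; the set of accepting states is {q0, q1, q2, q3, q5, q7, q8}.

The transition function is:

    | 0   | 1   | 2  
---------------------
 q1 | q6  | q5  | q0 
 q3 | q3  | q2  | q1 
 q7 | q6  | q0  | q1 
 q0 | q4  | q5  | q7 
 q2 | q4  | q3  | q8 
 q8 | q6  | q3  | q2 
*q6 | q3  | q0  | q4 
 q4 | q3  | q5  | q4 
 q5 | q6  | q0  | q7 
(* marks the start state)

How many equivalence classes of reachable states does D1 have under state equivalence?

4

P0 = {q0,q1,q2,q3,q5,q7,q8} | {q4,q6}.
On input 0, block {q0,q1,q2,q3,q5,q7,q8} splits into {q0,q1,q2,q5,q7,q8} and {q3}.
Split {q0,q1,q2,q5,q7,q8} by δ(·,1) → {q0,q1,q5,q7} and {q2,q8}.
No further refinement is possible. Final partition (4 blocks): {q0,q1,q5,q7} | {q4,q6} | {q3} | {q2,q8}.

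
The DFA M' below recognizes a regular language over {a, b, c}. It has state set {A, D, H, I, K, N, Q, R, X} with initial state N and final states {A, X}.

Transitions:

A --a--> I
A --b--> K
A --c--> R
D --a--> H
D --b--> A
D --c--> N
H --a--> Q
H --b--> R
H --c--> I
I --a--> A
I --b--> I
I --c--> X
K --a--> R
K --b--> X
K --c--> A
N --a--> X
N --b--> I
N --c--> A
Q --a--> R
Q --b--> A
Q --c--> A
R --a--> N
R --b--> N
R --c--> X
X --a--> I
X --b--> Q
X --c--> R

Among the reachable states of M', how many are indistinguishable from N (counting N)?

2

States {D,H} cannot be reached from the start state, so discard them.
Start with accepting vs non-accepting: {A,X} | {I,K,N,Q,R}.
On input a, block {I,K,N,Q,R} splits into {K,Q,R} and {I,N}.
Split {K,Q,R} by δ(·,a) → {K,Q} and {R}.
No further refinement is possible. Final partition (4 blocks): {A,X} | {K,Q} | {I,N} | {R}.
State N belongs to the block {I,N}, which has 2 states.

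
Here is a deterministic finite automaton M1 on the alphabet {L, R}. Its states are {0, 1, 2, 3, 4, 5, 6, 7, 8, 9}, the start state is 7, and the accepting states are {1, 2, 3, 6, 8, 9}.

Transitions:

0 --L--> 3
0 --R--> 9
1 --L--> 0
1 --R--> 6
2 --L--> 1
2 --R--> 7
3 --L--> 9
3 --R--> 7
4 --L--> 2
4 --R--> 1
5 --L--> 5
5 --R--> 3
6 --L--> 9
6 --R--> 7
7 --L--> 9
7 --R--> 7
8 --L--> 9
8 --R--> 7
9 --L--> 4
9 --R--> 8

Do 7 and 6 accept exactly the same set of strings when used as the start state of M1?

First remove the unreachable states {5}; 9 states remain.
Initial partition by acceptance: {1,2,3,6,8,9} | {0,4,7}.
On input L, block {1,2,3,6,8,9} splits into {2,3,6,8} and {1,9}.
Split {0,4,7} by δ(·,L) → {0,4} and {7}.
No further refinement is possible. Final partition (4 blocks): {2,3,6,8} | {0,4} | {1,9} | {7}.
7 and 6 end up in different blocks, so they are distinguishable. For instance, the string 'ε' is accepted from only 6.

No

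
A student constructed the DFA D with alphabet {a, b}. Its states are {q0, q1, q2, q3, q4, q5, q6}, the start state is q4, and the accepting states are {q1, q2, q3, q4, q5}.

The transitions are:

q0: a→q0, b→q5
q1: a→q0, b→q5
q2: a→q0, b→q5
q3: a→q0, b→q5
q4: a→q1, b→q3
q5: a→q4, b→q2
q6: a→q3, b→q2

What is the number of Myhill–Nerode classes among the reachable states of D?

First remove the unreachable states {q6}; 6 states remain.
P0 = {q1,q2,q3,q4,q5} | {q0}.
Refine {q1,q2,q3,q4,q5} on symbol a: members go to different blocks, giving {q1,q2,q3} and {q4,q5}.
Split {q4,q5} by δ(·,a) → {q4} and {q5}.
Stable partition: {q1,q2,q3} | {q0} | {q4} | {q5} — 4 equivalence classes.

4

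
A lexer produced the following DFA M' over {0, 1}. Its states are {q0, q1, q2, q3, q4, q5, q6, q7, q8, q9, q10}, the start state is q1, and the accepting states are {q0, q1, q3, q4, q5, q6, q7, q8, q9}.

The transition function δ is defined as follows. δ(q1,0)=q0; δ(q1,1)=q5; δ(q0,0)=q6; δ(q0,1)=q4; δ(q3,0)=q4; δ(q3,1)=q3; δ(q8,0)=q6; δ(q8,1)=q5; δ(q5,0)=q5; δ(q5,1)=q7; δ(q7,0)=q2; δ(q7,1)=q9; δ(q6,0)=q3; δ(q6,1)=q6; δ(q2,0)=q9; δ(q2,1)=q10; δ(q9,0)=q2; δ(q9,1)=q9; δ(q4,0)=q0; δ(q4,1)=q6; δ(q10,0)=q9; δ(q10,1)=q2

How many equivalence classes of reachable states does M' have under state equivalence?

First remove the unreachable states {q8}; 10 states remain.
Start with accepting vs non-accepting: {q0,q1,q3,q4,q5,q6,q7,q9} | {q2,q10}.
Refine {q0,q1,q3,q4,q5,q6,q7,q9} on symbol 0: members go to different blocks, giving {q0,q1,q3,q4,q5,q6} and {q7,q9}.
Refine {q0,q1,q3,q4,q5,q6} on symbol 1: members go to different blocks, giving {q0,q1,q3,q4,q6} and {q5}.
Refine {q0,q1,q3,q4,q6} on symbol 1: members go to different blocks, giving {q0,q3,q4,q6} and {q1}.
No further refinement is possible. Final partition (5 blocks): {q0,q3,q4,q6} | {q2,q10} | {q7,q9} | {q5} | {q1}.

5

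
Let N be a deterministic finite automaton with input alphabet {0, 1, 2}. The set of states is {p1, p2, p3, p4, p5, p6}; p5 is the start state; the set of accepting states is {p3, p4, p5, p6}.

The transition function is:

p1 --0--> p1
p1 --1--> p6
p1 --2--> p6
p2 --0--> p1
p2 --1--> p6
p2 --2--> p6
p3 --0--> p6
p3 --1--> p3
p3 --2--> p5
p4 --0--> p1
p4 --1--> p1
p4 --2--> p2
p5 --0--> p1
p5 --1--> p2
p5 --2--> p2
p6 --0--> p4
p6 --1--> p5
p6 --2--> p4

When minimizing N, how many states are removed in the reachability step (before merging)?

No path from p5 leads to p3; the other 5 states are all reachable.

1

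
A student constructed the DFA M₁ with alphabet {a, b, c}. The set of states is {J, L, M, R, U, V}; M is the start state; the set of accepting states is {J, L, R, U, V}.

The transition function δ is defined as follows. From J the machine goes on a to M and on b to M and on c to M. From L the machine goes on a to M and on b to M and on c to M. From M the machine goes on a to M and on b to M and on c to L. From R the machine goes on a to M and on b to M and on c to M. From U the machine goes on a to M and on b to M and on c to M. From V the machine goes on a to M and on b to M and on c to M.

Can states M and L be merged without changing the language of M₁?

Reachable states from the start: {L,M}. Unreachable: {J,R,U,V} — drop them.
Initial partition by acceptance: {L} | {M}.
No further refinement is possible. Final partition (2 blocks): {L} | {M}.
M and L end up in different blocks, so they are distinguishable. For instance, the string 'ε' is accepted from only L.

No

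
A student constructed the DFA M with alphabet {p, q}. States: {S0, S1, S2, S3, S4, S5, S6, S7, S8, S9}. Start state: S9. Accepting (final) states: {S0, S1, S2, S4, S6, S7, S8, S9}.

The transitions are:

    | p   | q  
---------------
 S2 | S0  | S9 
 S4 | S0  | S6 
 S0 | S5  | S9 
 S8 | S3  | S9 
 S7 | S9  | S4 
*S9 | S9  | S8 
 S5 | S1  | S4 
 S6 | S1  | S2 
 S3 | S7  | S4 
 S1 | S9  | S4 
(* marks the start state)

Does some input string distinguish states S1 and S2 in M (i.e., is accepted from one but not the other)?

Initial partition by acceptance: {S0,S1,S2,S4,S6,S7,S8,S9} | {S3,S5}.
On input p, block {S0,S1,S2,S4,S6,S7,S8,S9} splits into {S1,S2,S4,S6,S7,S9} and {S0,S8}.
Split {S1,S2,S4,S6,S7,S9} by δ(·,p) → {S1,S6,S7,S9} and {S2,S4}.
Split {S1,S6,S7,S9} by δ(·,q) → {S1,S6,S7} and {S9}.
Split {S1,S6,S7} by δ(·,p) → {S1,S7} and {S6}.
Split {S2,S4} by δ(·,q) → {S2} and {S4}.
Stable partition: {S1,S7} | {S3,S5} | {S0,S8} | {S2} | {S9} | {S6} | {S4} — 7 equivalence classes.
S1 and S2 end up in different blocks, so they are distinguishable. For instance, the string 'pp' is accepted from only S1.

Yes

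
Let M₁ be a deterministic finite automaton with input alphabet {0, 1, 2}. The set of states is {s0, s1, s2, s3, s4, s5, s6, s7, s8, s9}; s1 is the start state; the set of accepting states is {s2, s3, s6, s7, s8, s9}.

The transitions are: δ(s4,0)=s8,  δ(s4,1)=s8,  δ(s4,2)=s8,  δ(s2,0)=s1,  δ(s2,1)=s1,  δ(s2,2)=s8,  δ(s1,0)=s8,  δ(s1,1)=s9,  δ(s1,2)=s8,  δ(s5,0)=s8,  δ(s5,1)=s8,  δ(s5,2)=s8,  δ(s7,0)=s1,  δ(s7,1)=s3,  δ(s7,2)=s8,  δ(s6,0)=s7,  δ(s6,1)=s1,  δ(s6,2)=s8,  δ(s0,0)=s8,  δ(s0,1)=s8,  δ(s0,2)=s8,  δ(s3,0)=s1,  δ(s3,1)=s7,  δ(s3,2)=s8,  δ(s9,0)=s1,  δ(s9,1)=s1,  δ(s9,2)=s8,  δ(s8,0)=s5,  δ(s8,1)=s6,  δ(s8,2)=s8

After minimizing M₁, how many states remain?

First remove the unreachable states {s0,s2,s4}; 7 states remain.
P0 = {s3,s6,s7,s8,s9} | {s1,s5}.
Split {s3,s6,s7,s8,s9} by δ(·,0) → {s3,s7,s8,s9} and {s6}.
On input 1, block {s3,s7,s8,s9} splits into {s3,s7} and {s8} and {s9}.
On input 1, block {s1,s5} splits into {s1} and {s5}.
No further refinement is possible. Final partition (6 blocks): {s3,s7} | {s1} | {s6} | {s8} | {s9} | {s5}.

6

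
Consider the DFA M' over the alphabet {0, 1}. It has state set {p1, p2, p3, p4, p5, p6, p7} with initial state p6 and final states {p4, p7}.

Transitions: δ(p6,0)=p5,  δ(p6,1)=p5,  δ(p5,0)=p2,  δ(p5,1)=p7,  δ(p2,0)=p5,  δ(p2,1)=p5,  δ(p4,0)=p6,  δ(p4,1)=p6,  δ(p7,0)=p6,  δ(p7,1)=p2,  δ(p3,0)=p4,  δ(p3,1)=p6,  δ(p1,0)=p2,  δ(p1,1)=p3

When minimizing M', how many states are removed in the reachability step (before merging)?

3

BFS from p6 reaches {p2, p5, p6, p7}; the 3 state(s) p1, p3, p4 are never visited.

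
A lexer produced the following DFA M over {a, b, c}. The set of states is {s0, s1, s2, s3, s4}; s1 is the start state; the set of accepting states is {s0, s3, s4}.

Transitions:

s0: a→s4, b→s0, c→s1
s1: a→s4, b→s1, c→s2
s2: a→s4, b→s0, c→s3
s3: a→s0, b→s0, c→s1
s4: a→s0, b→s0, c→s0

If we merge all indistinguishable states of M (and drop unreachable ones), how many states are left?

5

All states are reachable from the start state.
Start with accepting vs non-accepting: {s0,s3,s4} | {s1,s2}.
Refine {s0,s3,s4} on symbol c: members go to different blocks, giving {s0,s3} and {s4}.
Refine {s0,s3} on symbol a: members go to different blocks, giving {s0} and {s3}.
Refine {s1,s2} on symbol b: members go to different blocks, giving {s1} and {s2}.
Stable partition: {s0} | {s1} | {s4} | {s3} | {s2} — 5 equivalence classes.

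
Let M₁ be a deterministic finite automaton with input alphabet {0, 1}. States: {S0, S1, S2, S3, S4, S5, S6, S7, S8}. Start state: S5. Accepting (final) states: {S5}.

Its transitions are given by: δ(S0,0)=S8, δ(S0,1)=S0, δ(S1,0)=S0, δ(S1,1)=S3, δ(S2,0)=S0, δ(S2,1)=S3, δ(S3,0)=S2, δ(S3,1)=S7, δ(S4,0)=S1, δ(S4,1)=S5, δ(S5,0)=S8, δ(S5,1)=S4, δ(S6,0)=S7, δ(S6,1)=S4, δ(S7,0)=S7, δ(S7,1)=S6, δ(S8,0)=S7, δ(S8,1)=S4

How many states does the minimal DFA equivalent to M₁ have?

7

Every state is reachable, so we keep all 9.
Start with accepting vs non-accepting: {S5} | {S0,S1,S2,S3,S4,S6,S7,S8}.
On input 1, block {S0,S1,S2,S3,S4,S6,S7,S8} splits into {S0,S1,S2,S3,S6,S7,S8} and {S4}.
Refine {S0,S1,S2,S3,S6,S7,S8} on symbol 1: members go to different blocks, giving {S0,S1,S2,S3,S7} and {S6,S8}.
Refine {S0,S1,S2,S3,S7} on symbol 0: members go to different blocks, giving {S1,S2,S3,S7} and {S0}.
Split {S1,S2,S3,S7} by δ(·,0) → {S1,S2} and {S3,S7}.
On input 0, block {S3,S7} splits into {S3} and {S7}.
The partition is now stable with 7 blocks: {S5} | {S1,S2} | {S4} | {S6,S8} | {S0} | {S3} | {S7}.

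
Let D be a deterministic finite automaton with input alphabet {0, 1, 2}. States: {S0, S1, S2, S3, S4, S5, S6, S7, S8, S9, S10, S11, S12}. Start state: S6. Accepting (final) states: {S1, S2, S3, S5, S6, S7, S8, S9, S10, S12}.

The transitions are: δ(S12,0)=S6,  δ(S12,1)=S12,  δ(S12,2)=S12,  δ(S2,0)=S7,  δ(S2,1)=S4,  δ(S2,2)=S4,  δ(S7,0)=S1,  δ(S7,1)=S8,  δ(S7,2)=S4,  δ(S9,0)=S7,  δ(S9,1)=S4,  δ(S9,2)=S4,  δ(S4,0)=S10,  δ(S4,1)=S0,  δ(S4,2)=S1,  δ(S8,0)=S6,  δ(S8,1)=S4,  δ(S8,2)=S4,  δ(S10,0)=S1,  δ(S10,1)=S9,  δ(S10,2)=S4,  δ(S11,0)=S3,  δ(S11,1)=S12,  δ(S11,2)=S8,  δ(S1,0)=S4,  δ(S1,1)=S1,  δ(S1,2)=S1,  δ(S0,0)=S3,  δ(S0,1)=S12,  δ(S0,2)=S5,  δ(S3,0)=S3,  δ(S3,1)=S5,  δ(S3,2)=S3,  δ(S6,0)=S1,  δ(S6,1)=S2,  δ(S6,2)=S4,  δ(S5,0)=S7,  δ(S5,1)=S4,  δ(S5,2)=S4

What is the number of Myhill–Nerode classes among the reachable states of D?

7

Reachable states from the start: {S0,S1,S2,S3,S4,S5,S6,S7,S8,S9,S10,S12}. Unreachable: {S11} — drop them.
P0 = {S1,S2,S3,S5,S6,S7,S8,S9,S10,S12} | {S0,S4}.
Refine {S1,S2,S3,S5,S6,S7,S8,S9,S10,S12} on symbol 0: members go to different blocks, giving {S2,S3,S5,S6,S7,S8,S9,S10,S12} and {S1}.
Split {S2,S3,S5,S6,S7,S8,S9,S10,S12} by δ(·,0) → {S2,S3,S5,S8,S9,S12} and {S6,S7,S10}.
Refine {S2,S3,S5,S8,S9,S12} on symbol 0: members go to different blocks, giving {S2,S5,S8,S9,S12} and {S3}.
Refine {S2,S5,S8,S9,S12} on symbol 1: members go to different blocks, giving {S2,S5,S8,S9} and {S12}.
On input 0, block {S0,S4} splits into {S0} and {S4}.
The partition is now stable with 7 blocks: {S2,S5,S8,S9} | {S0} | {S1} | {S6,S7,S10} | {S3} | {S12} | {S4}.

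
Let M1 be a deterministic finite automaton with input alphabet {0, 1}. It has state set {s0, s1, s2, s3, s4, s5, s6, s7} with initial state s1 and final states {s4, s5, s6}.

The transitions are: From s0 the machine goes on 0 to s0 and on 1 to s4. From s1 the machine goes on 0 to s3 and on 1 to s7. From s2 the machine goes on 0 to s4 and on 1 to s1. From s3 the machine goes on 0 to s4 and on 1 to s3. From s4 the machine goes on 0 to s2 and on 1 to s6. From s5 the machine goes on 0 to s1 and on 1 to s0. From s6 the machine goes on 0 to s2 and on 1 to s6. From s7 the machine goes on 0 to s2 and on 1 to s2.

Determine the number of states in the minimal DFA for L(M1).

Reachable states from the start: {s1,s2,s3,s4,s6,s7}. Unreachable: {s0,s5} — drop them.
Start with accepting vs non-accepting: {s4,s6} | {s1,s2,s3,s7}.
Split {s1,s2,s3,s7} by δ(·,0) → {s1,s7} and {s2,s3}.
Refine {s1,s7} on symbol 1: members go to different blocks, giving {s1} and {s7}.
Split {s2,s3} by δ(·,1) → {s2} and {s3}.
Stable partition: {s4,s6} | {s1} | {s2} | {s7} | {s3} — 5 equivalence classes.

5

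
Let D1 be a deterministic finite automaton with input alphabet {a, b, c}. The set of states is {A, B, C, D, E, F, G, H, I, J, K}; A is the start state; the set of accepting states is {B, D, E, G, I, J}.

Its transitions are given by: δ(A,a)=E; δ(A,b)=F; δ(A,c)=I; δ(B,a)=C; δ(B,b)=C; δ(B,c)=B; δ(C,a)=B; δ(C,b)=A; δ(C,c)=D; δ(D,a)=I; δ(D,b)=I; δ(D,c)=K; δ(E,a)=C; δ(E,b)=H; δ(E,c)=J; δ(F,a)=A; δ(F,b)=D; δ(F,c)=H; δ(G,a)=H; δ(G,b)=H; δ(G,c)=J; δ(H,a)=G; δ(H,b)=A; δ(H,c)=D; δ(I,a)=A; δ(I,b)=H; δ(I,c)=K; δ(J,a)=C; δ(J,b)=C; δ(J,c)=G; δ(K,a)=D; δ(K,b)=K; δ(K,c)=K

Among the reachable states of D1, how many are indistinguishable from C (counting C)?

2

All states are reachable from the start state.
Start with accepting vs non-accepting: {B,D,E,G,I,J} | {A,C,F,H,K}.
On input a, block {B,D,E,G,I,J} splits into {B,E,G,I,J} and {D}.
On input c, block {B,E,G,I,J} splits into {B,E,G,J} and {I}.
On input a, block {A,C,F,H,K} splits into {A,C,H} and {F} and {K}.
On input b, block {A,C,H} splits into {C,H} and {A}.
No further refinement is possible. Final partition (7 blocks): {B,E,G,J} | {C,H} | {D} | {I} | {F} | {K} | {A}.
The equivalence class containing C is {C,H}, of size 2.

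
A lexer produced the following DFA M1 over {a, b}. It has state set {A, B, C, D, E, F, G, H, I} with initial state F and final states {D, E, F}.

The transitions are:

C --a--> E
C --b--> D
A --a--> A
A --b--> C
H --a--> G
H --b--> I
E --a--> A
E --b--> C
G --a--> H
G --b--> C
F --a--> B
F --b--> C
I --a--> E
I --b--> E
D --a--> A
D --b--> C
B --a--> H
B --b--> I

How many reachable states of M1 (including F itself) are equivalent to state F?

3

All states are reachable from the start state.
Initial partition by acceptance: {D,E,F} | {A,B,C,G,H,I}.
On input a, block {A,B,C,G,H,I} splits into {A,B,G,H} and {C,I}.
Stable partition: {D,E,F} | {A,B,G,H} | {C,I} — 3 equivalence classes.
The equivalence class containing F is {D,E,F}, of size 3.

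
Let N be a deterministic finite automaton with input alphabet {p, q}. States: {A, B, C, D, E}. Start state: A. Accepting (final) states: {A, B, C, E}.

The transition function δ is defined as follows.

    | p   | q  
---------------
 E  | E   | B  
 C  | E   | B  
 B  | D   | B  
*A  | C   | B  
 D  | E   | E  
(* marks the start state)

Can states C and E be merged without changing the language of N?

Every state is reachable, so we keep all 5.
Initial partition by acceptance: {A,B,C,E} | {D}.
Refine {A,B,C,E} on symbol p: members go to different blocks, giving {A,C,E} and {B}.
Stable partition: {A,C,E} | {D} | {B} — 3 equivalence classes.
C and E lie in the same block of the stable partition, so they are equivalent — no string distinguishes them.

Yes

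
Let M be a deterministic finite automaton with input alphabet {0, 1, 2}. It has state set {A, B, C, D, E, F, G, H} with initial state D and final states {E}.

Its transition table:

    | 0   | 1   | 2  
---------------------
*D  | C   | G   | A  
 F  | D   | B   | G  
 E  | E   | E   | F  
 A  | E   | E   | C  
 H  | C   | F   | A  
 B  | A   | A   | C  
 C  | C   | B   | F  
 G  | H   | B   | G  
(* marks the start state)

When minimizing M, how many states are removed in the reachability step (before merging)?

0

Every one of the 8 states is reachable from D.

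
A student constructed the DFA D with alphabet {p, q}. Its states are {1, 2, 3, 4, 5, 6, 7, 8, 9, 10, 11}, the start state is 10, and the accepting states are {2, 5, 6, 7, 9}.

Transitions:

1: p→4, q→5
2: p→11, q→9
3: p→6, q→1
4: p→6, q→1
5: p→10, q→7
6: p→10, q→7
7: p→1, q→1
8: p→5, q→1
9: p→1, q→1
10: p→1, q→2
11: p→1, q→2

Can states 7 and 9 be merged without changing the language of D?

States {3,8} cannot be reached from the start state, so discard them.
Initial partition by acceptance: {2,5,6,7,9} | {1,4,10,11}.
Refine {2,5,6,7,9} on symbol q: members go to different blocks, giving {2,5,6} and {7,9}.
On input p, block {1,4,10,11} splits into {1,10,11} and {4}.
On input p, block {1,10,11} splits into {10,11} and {1}.
The partition is now stable with 5 blocks: {2,5,6} | {10,11} | {7,9} | {4} | {1}.
7 and 9 lie in the same block of the stable partition, so they are equivalent — no string distinguishes them.

Yes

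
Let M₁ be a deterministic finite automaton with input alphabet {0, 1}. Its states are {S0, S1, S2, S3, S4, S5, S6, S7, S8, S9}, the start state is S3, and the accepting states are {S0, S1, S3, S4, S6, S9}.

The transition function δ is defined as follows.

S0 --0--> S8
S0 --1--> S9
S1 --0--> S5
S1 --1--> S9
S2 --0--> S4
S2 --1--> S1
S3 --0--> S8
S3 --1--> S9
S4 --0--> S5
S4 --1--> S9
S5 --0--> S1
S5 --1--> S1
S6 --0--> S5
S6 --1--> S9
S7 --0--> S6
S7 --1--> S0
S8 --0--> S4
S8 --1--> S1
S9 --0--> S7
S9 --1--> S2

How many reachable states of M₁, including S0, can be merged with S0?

All states are reachable from the start state.
Initial partition by acceptance: {S0,S1,S3,S4,S6,S9} | {S2,S5,S7,S8}.
On input 1, block {S0,S1,S3,S4,S6,S9} splits into {S0,S1,S3,S4,S6} and {S9}.
The partition is now stable with 3 blocks: {S0,S1,S3,S4,S6} | {S2,S5,S7,S8} | {S9}.
State S0 belongs to the block {S0,S1,S3,S4,S6}, which has 5 states.

5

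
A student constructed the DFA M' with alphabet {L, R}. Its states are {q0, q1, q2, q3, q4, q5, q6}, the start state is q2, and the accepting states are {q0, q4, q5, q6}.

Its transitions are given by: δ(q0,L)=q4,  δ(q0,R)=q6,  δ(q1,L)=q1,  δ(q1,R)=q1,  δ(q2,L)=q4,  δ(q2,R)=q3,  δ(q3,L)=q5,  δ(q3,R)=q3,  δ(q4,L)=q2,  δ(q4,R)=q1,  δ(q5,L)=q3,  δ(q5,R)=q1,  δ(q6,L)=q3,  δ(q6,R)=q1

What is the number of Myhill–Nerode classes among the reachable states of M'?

Reachable states from the start: {q1,q2,q3,q4,q5}. Unreachable: {q0,q6} — drop them.
Start with accepting vs non-accepting: {q4,q5} | {q1,q2,q3}.
Refine {q1,q2,q3} on symbol L: members go to different blocks, giving {q2,q3} and {q1}.
The partition is now stable with 3 blocks: {q4,q5} | {q2,q3} | {q1}.

3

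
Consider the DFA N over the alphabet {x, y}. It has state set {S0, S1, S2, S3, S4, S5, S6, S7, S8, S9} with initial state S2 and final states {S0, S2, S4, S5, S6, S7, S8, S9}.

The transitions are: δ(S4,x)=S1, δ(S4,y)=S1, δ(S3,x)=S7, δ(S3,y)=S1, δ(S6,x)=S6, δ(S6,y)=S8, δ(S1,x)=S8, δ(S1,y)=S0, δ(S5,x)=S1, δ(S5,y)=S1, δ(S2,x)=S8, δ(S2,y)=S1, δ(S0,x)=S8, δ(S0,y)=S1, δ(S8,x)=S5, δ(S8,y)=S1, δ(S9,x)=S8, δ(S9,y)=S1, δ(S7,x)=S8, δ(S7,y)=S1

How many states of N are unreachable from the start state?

Starting at S2 and following transitions, the reachable set is {S0, S1, S2, S5, S8}. That leaves S3, S4, S6, S7, S9 unreachable — 5 in total.

5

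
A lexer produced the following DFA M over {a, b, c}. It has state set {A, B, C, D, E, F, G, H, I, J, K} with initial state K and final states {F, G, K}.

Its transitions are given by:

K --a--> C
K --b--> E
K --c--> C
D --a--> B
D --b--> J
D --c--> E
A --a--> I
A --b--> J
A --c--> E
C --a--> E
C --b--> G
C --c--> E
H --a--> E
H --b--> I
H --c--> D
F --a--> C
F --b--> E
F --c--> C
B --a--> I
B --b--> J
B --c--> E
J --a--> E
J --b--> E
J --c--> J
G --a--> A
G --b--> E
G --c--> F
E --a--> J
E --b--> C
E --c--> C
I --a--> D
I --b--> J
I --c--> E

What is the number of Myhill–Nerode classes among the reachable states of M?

6

States {H} cannot be reached from the start state, so discard them.
Initial partition by acceptance: {F,G,K} | {A,B,C,D,E,I,J}.
Refine {F,G,K} on symbol c: members go to different blocks, giving {F,K} and {G}.
Refine {A,B,C,D,E,I,J} on symbol b: members go to different blocks, giving {A,B,D,E,I,J} and {C}.
On input b, block {A,B,D,E,I,J} splits into {A,B,D,I,J} and {E}.
On input a, block {A,B,D,I,J} splits into {A,B,D,I} and {J}.
No further refinement is possible. Final partition (6 blocks): {F,K} | {A,B,D,I} | {G} | {C} | {E} | {J}.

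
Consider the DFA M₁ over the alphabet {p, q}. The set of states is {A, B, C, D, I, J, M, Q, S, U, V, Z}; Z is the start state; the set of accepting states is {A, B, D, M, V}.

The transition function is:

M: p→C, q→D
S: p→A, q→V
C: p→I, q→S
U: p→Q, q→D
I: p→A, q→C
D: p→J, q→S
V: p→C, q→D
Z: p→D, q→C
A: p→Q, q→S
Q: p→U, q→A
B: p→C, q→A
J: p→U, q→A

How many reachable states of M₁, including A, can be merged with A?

Reachable states from the start: {A,C,D,I,J,Q,S,U,V,Z}. Unreachable: {B,M} — drop them.
P0 = {A,D,V} | {C,I,J,Q,S,U,Z}.
Split {A,D,V} by δ(·,q) → {A,D} and {V}.
Split {C,I,J,Q,S,U,Z} by δ(·,p) → {C,J,Q,U} and {I,S,Z}.
On input p, block {C,J,Q,U} splits into {J,Q,U} and {C}.
Split {I,S,Z} by δ(·,q) → {I,Z} and {S}.
No further refinement is possible. Final partition (6 blocks): {A,D} | {J,Q,U} | {V} | {I,Z} | {C} | {S}.
The equivalence class containing A is {A,D}, of size 2.

2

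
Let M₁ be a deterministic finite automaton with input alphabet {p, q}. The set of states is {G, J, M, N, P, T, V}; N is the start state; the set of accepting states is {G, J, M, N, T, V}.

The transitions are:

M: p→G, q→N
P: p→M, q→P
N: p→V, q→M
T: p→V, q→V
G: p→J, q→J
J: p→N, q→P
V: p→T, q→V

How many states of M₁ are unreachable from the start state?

0

A breadth-first search from the start state visits every state.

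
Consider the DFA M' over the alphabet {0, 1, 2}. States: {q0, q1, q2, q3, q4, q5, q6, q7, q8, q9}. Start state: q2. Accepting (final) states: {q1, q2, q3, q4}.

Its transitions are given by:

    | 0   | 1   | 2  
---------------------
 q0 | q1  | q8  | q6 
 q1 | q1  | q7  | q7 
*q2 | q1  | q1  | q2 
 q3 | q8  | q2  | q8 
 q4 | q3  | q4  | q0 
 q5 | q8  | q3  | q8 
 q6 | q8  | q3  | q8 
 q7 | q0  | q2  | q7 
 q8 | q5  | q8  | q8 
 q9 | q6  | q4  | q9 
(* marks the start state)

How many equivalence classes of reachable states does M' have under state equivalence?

Reachable states from the start: {q0,q1,q2,q3,q5,q6,q7,q8}. Unreachable: {q4,q9} — drop them.
P0 = {q1,q2,q3} | {q0,q5,q6,q7,q8}.
On input 0, block {q1,q2,q3} splits into {q1,q2} and {q3}.
Split {q1,q2} by δ(·,1) → {q1} and {q2}.
Refine {q0,q5,q6,q7,q8} on symbol 0: members go to different blocks, giving {q5,q6,q7,q8} and {q0}.
Refine {q5,q6,q7,q8} on symbol 0: members go to different blocks, giving {q5,q6,q8} and {q7}.
Refine {q5,q6,q8} on symbol 1: members go to different blocks, giving {q5,q6} and {q8}.
No further refinement is possible. Final partition (7 blocks): {q1} | {q5,q6} | {q3} | {q2} | {q0} | {q7} | {q8}.

7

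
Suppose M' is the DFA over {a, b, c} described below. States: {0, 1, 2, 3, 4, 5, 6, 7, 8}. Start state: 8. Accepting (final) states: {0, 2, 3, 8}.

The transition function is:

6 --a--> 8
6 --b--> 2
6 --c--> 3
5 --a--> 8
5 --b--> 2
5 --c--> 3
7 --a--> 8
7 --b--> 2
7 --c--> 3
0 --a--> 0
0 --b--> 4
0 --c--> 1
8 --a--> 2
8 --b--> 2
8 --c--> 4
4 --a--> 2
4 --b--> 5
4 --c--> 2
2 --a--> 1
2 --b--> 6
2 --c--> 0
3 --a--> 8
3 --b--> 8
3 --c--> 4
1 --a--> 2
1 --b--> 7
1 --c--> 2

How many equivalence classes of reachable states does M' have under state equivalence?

6

Initial partition by acceptance: {0,2,3,8} | {1,4,5,6,7}.
Split {0,2,3,8} by δ(·,a) → {0,3,8} and {2}.
On input a, block {0,3,8} splits into {0,3} and {8}.
Split {0,3} by δ(·,a) → {0} and {3}.
Split {1,4,5,6,7} by δ(·,a) → {5,6,7} and {1,4}.
Stable partition: {0} | {5,6,7} | {2} | {8} | {3} | {1,4} — 6 equivalence classes.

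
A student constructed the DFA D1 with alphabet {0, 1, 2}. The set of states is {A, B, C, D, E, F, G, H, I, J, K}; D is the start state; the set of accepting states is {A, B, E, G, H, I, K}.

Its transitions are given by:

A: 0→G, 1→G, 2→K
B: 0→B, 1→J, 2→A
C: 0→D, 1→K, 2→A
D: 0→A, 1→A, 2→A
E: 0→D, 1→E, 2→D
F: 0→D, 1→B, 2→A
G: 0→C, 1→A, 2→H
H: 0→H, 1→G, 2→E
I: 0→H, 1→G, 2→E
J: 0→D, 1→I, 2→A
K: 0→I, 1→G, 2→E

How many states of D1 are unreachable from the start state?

3

No path from D leads to B, F, J; the other 8 states are all reachable.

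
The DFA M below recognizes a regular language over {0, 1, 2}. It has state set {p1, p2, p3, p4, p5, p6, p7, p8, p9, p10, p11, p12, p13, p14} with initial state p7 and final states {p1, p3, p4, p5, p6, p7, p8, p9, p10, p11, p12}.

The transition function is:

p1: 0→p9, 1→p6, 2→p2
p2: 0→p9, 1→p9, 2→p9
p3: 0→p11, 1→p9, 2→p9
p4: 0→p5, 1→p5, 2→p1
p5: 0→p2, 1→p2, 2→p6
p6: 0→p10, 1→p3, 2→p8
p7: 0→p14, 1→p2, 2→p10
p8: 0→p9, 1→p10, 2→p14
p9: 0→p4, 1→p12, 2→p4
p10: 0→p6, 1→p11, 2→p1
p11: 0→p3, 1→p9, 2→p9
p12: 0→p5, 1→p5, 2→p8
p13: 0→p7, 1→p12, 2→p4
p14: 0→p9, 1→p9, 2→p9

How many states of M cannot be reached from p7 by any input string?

Starting at p7 and following transitions, the reachable set is {p1, p2, p3, p4, p5, p6, p7, p8, p9, p10, p11, p12, p14}. That leaves p13 unreachable — 1 in total.

1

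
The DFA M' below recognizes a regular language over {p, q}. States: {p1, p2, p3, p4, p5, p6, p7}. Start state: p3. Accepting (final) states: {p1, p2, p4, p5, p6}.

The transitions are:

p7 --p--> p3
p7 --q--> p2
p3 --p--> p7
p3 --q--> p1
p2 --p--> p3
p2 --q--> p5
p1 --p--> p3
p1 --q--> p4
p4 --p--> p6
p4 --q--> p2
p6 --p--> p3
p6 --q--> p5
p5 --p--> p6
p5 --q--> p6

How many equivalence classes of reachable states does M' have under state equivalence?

All states are reachable from the start state.
Start with accepting vs non-accepting: {p1,p2,p4,p5,p6} | {p3,p7}.
Split {p1,p2,p4,p5,p6} by δ(·,p) → {p1,p2,p6} and {p4,p5}.
No further refinement is possible. Final partition (3 blocks): {p1,p2,p6} | {p3,p7} | {p4,p5}.

3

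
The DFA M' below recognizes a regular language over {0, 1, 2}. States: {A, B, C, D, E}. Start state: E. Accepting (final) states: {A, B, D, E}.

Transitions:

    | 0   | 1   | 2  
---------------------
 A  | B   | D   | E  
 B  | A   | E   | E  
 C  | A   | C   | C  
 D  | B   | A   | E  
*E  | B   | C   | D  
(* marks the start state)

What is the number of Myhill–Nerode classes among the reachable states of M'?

Start with accepting vs non-accepting: {A,B,D,E} | {C}.
Refine {A,B,D,E} on symbol 1: members go to different blocks, giving {A,B,D} and {E}.
On input 1, block {A,B,D} splits into {A,D} and {B}.
No further refinement is possible. Final partition (4 blocks): {A,D} | {C} | {E} | {B}.

4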